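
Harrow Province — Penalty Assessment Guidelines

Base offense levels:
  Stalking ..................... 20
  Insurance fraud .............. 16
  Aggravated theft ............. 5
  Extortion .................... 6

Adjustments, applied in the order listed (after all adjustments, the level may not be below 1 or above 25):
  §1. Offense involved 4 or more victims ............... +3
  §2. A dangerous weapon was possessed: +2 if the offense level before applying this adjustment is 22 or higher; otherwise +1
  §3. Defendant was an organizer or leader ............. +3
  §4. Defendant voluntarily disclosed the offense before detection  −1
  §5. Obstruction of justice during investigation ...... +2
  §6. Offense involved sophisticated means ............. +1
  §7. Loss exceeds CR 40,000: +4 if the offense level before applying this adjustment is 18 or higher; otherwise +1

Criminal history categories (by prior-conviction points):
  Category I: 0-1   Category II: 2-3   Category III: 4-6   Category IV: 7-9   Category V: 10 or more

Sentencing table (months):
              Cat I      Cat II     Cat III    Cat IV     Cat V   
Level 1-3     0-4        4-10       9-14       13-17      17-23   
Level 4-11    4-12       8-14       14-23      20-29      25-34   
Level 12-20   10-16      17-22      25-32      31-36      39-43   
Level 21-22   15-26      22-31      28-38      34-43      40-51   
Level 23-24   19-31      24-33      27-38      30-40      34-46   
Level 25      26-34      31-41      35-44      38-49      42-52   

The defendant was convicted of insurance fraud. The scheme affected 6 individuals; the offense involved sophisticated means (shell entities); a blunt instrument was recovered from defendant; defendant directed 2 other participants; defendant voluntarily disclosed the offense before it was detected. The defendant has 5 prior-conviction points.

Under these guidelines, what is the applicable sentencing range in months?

27-38 months

Base offense level for insurance fraud: 16.
§1 applies: 16 + 3 = 19.
§2 applies (level before this adjustment is 19 < 22, so +1): 19 + 1 = 20.
§3 applies: 20 + 3 = 23.
§4 applies: 23 − 1 = 22.
§5 does not apply.
§6 applies: 22 + 1 = 23.
§7 does not apply.
Final offense level: 23.
Criminal history: 5 prior points → Category III (4-6).
Level 23 falls in the 23-24 band.
Grid: Level 23-24 × Category III = 27-38 months.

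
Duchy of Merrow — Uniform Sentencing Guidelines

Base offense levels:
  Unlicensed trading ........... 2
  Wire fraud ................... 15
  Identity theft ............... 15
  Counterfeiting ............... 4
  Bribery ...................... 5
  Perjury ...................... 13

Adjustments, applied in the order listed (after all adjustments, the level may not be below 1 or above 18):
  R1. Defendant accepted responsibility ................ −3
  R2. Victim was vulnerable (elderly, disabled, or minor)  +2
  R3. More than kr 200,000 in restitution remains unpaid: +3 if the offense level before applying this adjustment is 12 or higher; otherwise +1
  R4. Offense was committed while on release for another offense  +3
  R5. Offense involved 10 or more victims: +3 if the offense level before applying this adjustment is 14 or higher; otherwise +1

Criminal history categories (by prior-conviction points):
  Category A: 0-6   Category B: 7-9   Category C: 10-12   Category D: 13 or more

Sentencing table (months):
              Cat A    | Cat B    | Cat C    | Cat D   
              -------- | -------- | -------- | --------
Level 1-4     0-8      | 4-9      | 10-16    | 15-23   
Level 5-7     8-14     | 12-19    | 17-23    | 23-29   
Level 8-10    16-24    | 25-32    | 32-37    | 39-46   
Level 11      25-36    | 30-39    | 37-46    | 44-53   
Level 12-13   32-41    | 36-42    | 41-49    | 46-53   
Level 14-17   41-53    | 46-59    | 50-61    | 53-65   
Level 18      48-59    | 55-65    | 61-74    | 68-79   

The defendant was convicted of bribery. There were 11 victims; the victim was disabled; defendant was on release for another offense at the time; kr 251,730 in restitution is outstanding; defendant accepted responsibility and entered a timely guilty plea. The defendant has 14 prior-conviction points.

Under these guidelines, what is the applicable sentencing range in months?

Base offense level for bribery: 5.
R1 applies: 5 − 3 = 2.
R2 applies: 2 + 2 = 4.
R3 applies (level before this adjustment is 4 < 12, so +1): 4 + 1 = 5.
R4 applies: 5 + 3 = 8.
R5 applies (level before this adjustment is 8 < 14, so +1): 8 + 1 = 9.
Final offense level: 9.
Criminal history: 14 prior points → Category D (13+).
Level 9 falls in the 8-10 band.
Grid: Level 8-10 × Category D = 39-46 months.

39-46 months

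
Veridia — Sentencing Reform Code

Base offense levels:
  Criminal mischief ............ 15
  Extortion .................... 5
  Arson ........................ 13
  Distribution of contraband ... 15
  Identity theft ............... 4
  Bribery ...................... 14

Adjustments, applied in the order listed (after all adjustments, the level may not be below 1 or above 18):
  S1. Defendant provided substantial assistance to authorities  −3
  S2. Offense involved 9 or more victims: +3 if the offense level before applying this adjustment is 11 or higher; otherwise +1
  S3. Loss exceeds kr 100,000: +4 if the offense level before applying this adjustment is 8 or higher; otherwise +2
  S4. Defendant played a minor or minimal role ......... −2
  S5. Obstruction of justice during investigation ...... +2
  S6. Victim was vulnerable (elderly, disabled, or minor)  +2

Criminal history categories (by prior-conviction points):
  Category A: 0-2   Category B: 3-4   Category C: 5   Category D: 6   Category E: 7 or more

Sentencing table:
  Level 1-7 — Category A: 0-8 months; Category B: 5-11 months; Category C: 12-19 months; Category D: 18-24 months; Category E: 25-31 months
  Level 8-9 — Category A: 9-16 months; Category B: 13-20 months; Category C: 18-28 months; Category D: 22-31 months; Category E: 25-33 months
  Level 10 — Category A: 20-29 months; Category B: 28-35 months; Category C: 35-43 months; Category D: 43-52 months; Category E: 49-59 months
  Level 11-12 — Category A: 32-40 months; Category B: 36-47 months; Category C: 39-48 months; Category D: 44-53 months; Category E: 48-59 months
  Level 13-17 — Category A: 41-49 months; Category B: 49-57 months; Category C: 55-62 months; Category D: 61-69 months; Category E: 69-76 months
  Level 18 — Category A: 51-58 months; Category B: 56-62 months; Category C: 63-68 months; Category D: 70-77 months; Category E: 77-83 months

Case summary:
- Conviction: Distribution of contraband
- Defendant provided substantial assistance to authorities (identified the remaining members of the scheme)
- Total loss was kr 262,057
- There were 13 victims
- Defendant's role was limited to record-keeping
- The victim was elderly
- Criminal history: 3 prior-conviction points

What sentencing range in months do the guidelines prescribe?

Base offense level for distribution of contraband: 15.
S1 applies: 15 − 3 = 12.
S2 applies (level before this adjustment is 12 ≥ 11, so +3): 12 + 3 = 15.
S3 applies (level before this adjustment is 15 ≥ 8, so +4): 15 + 4 = 19.
S4 applies: 19 − 2 = 17.
S5 does not apply.
S6 applies: 17 + 2 = 19.
Level 19 exceeds the maximum of 18; capped at 18.
Final offense level: 18.
Criminal history: 3 prior points → Category B (3-4).
Level 18 falls in the 18 band.
Grid: Level 18 × Category B = 56-62 months.

56-62 months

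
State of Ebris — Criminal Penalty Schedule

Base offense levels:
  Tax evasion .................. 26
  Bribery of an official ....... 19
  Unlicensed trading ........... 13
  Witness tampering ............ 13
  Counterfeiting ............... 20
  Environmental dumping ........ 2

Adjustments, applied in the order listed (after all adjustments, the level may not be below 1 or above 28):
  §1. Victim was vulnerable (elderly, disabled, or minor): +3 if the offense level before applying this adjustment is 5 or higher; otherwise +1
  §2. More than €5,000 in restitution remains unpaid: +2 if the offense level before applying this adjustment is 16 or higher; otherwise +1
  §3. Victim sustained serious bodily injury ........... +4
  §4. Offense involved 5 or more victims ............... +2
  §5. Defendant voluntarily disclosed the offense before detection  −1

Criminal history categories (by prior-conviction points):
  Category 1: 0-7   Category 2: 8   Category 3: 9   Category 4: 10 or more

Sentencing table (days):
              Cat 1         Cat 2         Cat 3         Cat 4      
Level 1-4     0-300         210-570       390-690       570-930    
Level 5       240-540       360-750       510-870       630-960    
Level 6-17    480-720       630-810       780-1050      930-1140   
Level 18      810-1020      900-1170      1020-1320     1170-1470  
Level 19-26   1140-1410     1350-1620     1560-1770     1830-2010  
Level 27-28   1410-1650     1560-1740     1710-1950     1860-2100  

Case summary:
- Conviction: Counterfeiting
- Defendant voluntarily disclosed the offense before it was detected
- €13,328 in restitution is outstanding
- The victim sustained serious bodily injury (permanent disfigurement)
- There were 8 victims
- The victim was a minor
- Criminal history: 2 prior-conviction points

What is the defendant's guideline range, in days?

Base offense level for counterfeiting: 20.
§1 applies (level before this adjustment is 20 ≥ 5, so +3): 20 + 3 = 23.
§2 applies (level before this adjustment is 23 ≥ 16, so +2): 23 + 2 = 25.
§3 applies: 25 + 4 = 29.
§4 applies: 29 + 2 = 31.
§5 applies: 31 − 1 = 30.
Level 30 exceeds the maximum of 28; capped at 28.
Final offense level: 28.
Criminal history: 2 prior points → Category 1 (0-7).
Level 28 falls in the 27-28 band.
Grid: Level 27-28 × Category 1 = 1410-1650 days.

1410-1650 days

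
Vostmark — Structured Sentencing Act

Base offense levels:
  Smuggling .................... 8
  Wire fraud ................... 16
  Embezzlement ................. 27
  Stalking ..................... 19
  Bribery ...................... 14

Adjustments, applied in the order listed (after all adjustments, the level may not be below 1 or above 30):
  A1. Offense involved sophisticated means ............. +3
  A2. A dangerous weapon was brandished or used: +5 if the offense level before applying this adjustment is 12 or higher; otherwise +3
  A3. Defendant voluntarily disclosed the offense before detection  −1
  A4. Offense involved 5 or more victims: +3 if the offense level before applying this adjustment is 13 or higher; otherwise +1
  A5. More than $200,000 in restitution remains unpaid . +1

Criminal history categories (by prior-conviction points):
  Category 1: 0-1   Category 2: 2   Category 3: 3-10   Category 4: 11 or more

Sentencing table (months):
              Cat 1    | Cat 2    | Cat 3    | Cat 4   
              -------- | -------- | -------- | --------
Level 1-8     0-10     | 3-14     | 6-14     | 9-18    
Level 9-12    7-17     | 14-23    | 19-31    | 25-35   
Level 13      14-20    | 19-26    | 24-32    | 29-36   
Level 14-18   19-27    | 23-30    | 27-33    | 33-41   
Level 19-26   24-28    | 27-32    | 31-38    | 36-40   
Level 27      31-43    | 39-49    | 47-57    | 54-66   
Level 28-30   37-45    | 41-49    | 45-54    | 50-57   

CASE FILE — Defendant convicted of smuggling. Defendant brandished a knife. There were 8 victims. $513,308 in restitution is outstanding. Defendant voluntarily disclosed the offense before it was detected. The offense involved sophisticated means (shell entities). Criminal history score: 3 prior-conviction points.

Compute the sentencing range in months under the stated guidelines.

Base offense level for smuggling: 8.
A1 applies: 8 + 3 = 11.
A2 applies (level before this adjustment is 11 < 12, so +3): 11 + 3 = 14.
A3 applies: 14 − 1 = 13.
A4 applies (level before this adjustment is 13 ≥ 13, so +3): 13 + 3 = 16.
A5 applies: 16 + 1 = 17.
Final offense level: 17.
Criminal history: 3 prior points → Category 3 (3-10).
Level 17 falls in the 14-18 band.
Grid: Level 14-18 × Category 3 = 27-33 months.

27-33 months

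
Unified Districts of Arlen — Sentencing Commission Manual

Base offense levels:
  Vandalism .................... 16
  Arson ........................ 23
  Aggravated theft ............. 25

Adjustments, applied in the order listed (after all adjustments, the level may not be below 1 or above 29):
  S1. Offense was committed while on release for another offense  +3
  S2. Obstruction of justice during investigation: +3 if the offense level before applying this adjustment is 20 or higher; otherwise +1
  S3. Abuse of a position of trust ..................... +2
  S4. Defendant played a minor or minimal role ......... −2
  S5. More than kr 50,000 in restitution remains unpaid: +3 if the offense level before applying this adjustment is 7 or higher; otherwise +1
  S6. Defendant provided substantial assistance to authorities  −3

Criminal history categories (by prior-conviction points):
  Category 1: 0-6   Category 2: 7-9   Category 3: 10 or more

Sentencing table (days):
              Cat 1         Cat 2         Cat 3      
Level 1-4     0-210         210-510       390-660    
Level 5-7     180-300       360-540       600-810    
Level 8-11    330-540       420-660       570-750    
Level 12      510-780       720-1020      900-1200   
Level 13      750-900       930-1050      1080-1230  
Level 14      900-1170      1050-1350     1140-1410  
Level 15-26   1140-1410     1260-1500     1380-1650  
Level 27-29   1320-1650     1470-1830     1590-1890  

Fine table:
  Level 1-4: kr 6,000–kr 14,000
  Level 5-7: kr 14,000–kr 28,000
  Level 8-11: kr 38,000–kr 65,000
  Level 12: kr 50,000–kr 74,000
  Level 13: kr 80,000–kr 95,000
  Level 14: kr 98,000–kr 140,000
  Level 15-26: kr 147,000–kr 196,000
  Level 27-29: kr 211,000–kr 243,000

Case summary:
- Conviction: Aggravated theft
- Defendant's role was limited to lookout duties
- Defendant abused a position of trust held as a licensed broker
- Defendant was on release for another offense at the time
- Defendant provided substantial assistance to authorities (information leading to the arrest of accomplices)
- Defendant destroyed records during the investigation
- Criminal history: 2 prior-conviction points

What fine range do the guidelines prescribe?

Base offense level for aggravated theft: 25.
S1 applies: 25 + 3 = 28.
S2 applies (level before this adjustment is 28 ≥ 20, so +3): 28 + 3 = 31.
S3 applies: 31 + 2 = 33.
S4 applies: 33 − 2 = 31.
S5 does not apply.
S6 applies: 31 − 3 = 28.
Final offense level: 28.
Level 28 falls in the 27-29 band.
Fine table: Level 27-29 → kr 211,000–kr 243,000.

kr 211,000–kr 243,000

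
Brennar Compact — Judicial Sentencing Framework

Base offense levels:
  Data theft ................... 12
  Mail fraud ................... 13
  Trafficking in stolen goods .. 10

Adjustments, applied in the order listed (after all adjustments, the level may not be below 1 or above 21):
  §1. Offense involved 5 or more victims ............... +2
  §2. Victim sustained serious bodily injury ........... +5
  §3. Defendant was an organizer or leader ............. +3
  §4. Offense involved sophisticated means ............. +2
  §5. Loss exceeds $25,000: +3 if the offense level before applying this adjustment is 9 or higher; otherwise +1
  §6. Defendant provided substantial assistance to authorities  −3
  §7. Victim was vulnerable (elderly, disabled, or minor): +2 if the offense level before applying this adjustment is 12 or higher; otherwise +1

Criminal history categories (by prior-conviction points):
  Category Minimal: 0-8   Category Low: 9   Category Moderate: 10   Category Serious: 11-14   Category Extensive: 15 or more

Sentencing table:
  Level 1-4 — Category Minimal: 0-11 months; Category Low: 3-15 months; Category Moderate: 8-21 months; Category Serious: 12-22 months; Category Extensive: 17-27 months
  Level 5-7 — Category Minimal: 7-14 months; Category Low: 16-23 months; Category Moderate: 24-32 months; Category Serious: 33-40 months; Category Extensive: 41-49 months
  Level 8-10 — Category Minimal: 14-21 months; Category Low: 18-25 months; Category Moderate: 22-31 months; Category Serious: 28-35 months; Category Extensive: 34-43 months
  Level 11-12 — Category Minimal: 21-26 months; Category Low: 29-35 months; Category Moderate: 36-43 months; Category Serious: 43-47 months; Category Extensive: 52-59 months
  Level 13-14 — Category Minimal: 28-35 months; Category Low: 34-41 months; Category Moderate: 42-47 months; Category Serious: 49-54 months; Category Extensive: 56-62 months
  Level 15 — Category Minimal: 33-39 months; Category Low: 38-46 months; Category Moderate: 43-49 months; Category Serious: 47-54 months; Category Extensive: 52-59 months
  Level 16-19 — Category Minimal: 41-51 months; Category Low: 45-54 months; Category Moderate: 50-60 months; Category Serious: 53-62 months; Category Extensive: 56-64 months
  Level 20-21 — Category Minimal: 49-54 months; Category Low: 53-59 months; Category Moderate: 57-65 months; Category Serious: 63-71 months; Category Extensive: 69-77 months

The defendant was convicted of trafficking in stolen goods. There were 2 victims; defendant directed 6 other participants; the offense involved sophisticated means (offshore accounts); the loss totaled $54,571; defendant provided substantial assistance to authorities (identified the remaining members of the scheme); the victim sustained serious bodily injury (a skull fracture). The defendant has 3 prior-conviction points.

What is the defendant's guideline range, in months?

49-54 months

Base offense level for trafficking in stolen goods: 10.
§2 applies: 10 + 5 = 15.
§3 applies: 15 + 3 = 18.
§4 applies: 18 + 2 = 20.
§5 applies (level before this adjustment is 20 ≥ 9, so +3): 20 + 3 = 23.
§6 applies: 23 − 3 = 20.
Final offense level: 20.
Criminal history: 3 prior points → Category Minimal (0-8).
Level 20 falls in the 20-21 band.
Grid: Level 20-21 × Category Minimal = 49-54 months.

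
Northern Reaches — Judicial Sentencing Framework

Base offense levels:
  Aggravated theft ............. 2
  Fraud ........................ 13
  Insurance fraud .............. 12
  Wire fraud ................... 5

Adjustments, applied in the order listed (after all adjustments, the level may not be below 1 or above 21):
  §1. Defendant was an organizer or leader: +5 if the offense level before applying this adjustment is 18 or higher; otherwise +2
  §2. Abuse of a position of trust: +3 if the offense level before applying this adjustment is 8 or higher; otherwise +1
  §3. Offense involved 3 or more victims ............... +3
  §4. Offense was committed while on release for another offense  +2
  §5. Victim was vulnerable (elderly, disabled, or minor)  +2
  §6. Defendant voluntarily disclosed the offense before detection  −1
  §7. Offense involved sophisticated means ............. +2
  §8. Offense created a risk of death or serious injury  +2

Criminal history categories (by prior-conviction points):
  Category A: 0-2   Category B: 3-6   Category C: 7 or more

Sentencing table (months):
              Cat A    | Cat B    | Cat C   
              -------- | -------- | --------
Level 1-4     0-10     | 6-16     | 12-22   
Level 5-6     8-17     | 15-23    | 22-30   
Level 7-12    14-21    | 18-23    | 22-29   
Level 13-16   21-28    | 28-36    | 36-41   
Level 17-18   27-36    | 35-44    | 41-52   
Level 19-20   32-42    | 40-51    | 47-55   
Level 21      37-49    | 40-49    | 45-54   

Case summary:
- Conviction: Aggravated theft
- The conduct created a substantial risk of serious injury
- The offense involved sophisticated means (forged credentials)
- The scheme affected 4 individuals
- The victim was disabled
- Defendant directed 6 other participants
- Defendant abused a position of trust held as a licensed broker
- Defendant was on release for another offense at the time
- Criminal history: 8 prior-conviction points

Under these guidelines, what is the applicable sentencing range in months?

Base offense level for aggravated theft: 2.
§1 applies (level before this adjustment is 2 < 18, so +2): 2 + 2 = 4.
§2 applies (level before this adjustment is 4 < 8, so +1): 4 + 1 = 5.
§3 applies: 5 + 3 = 8.
§4 applies: 8 + 2 = 10.
§5 applies: 10 + 2 = 12.
§7 applies: 12 + 2 = 14.
§8 applies: 14 + 2 = 16.
Final offense level: 16.
Criminal history: 8 prior points → Category C (7+).
Level 16 falls in the 13-16 band.
Grid: Level 13-16 × Category C = 36-41 months.

36-41 months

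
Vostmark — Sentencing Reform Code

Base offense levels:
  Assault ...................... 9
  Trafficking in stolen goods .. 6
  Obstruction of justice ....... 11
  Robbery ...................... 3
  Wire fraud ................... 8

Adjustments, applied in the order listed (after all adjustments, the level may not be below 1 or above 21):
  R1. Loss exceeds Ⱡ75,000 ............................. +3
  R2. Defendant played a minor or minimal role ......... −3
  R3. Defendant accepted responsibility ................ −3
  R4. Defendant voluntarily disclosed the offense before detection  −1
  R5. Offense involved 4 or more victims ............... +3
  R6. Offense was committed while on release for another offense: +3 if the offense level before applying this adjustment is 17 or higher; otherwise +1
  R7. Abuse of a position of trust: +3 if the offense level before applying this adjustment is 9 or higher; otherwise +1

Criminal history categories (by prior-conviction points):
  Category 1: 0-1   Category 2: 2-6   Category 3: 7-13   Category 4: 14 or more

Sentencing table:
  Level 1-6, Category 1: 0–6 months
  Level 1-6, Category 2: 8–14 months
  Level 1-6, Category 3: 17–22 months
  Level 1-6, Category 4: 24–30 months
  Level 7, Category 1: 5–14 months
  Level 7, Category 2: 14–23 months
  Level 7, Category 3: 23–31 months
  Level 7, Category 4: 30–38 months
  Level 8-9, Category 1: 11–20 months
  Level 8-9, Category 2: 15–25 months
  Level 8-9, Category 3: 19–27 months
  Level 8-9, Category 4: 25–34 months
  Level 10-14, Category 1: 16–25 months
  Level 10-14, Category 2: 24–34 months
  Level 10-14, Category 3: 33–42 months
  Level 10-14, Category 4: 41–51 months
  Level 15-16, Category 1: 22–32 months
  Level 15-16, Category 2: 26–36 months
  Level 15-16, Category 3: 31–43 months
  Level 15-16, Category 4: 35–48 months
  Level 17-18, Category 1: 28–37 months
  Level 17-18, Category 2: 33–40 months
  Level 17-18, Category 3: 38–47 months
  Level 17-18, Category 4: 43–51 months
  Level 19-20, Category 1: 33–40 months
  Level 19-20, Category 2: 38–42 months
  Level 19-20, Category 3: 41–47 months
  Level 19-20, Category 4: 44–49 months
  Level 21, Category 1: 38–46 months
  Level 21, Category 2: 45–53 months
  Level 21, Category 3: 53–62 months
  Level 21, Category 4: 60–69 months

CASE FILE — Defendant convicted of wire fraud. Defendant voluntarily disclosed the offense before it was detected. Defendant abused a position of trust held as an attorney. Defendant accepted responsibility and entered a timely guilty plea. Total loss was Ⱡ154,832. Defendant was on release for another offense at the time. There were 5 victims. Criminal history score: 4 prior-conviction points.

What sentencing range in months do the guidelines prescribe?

24-34 months

Base offense level for wire fraud: 8.
R1 applies: 8 + 3 = 11.
R2 does not apply.
R3 applies: 11 − 3 = 8.
R4 applies: 8 − 1 = 7.
R5 applies: 7 + 3 = 10.
R6 applies (level before this adjustment is 10 < 17, so +1): 10 + 1 = 11.
R7 applies (level before this adjustment is 11 ≥ 9, so +3): 11 + 3 = 14.
Final offense level: 14.
Criminal history: 4 prior points → Category 2 (2-6).
Level 14 falls in the 10-14 band.
Grid: Level 10-14 × Category 2 = 24-34 months.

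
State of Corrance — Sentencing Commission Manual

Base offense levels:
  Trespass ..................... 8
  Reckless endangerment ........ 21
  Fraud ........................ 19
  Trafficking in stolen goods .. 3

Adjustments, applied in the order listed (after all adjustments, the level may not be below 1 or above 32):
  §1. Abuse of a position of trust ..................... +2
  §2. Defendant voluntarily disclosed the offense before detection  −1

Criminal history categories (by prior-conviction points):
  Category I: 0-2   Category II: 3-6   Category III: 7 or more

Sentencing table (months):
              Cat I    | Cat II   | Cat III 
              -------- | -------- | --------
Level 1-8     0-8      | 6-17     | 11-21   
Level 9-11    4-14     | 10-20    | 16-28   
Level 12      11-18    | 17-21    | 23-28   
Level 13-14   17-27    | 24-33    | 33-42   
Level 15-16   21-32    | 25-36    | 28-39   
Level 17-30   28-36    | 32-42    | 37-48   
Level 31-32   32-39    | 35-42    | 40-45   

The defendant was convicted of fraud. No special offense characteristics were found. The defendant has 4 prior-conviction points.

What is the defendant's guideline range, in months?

Base offense level for fraud: 19.
Final offense level: 19.
Criminal history: 4 prior points → Category II (3-6).
Level 19 falls in the 17-30 band.
Grid: Level 17-30 × Category II = 32-42 months.

32-42 months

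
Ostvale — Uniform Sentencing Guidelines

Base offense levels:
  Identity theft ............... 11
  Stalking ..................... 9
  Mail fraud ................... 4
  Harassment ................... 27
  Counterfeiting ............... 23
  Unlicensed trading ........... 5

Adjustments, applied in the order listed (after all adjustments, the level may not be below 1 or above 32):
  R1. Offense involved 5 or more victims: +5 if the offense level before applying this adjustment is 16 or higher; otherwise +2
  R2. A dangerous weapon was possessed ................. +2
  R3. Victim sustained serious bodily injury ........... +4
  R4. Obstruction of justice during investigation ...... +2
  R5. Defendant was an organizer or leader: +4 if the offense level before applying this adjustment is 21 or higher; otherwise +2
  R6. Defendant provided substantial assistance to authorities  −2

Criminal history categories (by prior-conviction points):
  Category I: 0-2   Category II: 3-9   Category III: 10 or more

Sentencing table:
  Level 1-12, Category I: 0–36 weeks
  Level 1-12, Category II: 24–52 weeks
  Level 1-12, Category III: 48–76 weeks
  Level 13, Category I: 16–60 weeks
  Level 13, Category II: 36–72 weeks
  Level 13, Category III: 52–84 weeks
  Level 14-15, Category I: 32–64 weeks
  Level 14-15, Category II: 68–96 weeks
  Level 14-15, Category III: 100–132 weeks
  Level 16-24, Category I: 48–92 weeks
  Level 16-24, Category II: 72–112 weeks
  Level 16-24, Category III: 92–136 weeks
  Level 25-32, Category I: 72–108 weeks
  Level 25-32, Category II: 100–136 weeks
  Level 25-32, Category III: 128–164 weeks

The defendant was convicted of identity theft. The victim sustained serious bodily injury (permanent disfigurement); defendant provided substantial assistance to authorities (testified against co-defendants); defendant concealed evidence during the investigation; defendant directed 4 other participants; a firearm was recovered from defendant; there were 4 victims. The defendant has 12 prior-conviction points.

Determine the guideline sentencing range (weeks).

92-136 weeks

Base offense level for identity theft: 11.
R1 does not apply.
R2 applies: 11 + 2 = 13.
R3 applies: 13 + 4 = 17.
R4 applies: 17 + 2 = 19.
R5 applies (level before this adjustment is 19 < 21, so +2): 19 + 2 = 21.
R6 applies: 21 − 2 = 19.
Final offense level: 19.
Criminal history: 12 prior points → Category III (10+).
Level 19 falls in the 16-24 band.
Grid: Level 16-24 × Category III = 92-136 weeks.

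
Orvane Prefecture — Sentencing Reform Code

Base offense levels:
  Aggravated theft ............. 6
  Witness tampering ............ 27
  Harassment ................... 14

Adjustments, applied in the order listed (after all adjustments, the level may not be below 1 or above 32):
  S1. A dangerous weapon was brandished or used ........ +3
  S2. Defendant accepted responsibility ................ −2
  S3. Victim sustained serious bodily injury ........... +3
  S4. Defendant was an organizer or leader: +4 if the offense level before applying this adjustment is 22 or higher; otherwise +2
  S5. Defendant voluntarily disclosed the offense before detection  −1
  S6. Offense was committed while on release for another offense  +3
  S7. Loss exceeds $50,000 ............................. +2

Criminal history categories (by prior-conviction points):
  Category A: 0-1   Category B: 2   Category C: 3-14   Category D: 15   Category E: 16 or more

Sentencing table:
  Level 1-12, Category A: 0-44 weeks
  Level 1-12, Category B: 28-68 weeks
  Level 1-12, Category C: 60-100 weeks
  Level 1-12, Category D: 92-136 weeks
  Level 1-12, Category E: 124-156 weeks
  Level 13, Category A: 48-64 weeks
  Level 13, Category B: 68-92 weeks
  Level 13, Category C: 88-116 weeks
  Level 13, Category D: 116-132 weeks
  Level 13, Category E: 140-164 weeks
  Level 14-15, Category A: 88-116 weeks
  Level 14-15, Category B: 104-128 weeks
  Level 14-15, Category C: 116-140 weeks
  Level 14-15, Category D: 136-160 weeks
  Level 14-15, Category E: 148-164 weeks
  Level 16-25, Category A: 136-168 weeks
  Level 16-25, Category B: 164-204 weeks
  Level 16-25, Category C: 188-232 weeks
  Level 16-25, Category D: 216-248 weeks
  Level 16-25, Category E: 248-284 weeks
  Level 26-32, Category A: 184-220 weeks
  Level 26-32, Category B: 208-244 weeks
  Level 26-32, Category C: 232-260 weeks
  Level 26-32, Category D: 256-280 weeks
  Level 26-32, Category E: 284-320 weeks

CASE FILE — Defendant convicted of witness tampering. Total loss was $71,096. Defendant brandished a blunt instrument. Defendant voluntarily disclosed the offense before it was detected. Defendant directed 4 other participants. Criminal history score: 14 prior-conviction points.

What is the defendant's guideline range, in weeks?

Base offense level for witness tampering: 27.
S1 applies: 27 + 3 = 30.
S2 does not apply.
S4 applies (level before this adjustment is 30 ≥ 22, so +4): 30 + 4 = 34.
S5 applies: 34 − 1 = 33.
S6 does not apply.
S7 applies: 33 + 2 = 35.
Level 35 exceeds the maximum of 32; capped at 32.
Final offense level: 32.
Criminal history: 14 prior points → Category C (3-14).
Level 32 falls in the 26-32 band.
Grid: Level 26-32 × Category C = 232-260 weeks.

232-260 weeks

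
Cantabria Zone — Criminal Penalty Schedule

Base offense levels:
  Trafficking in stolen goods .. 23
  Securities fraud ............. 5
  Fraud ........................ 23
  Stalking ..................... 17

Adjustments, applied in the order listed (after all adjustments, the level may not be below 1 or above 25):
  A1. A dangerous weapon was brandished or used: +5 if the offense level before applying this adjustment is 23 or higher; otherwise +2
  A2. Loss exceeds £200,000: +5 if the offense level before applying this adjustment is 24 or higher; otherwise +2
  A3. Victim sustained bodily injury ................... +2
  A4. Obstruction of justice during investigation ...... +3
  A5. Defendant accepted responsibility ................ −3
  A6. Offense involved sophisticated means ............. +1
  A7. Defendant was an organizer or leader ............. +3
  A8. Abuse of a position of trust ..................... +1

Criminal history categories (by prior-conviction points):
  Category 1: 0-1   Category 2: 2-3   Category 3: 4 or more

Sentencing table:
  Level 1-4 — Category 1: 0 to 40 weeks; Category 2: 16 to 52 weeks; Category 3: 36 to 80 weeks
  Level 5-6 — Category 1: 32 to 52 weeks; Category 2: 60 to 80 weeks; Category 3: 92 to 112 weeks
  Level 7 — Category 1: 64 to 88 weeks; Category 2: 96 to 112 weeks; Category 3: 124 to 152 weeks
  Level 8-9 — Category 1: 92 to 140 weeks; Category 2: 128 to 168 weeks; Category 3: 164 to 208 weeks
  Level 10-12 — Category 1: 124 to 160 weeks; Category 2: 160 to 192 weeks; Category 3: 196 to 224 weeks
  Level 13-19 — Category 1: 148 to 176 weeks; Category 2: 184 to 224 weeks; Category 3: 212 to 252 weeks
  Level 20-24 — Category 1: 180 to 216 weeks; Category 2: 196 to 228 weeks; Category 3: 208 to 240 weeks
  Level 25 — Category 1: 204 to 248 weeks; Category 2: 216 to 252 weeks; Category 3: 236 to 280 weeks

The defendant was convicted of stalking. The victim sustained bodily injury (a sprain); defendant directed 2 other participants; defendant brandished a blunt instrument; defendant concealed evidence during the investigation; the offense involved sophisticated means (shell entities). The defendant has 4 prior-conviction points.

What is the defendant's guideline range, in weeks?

Base offense level for stalking: 17.
A1 applies (level before this adjustment is 17 < 23, so +2): 17 + 2 = 19.
A3 applies: 19 + 2 = 21.
A4 applies: 21 + 3 = 24.
A6 applies: 24 + 1 = 25.
A7 applies: 25 + 3 = 28.
Level 28 exceeds the maximum of 25; capped at 25.
Final offense level: 25.
Criminal history: 4 prior points → Category 3 (4+).
Level 25 falls in the 25 band.
Grid: Level 25 × Category 3 = 236-280 weeks.

236-280 weeks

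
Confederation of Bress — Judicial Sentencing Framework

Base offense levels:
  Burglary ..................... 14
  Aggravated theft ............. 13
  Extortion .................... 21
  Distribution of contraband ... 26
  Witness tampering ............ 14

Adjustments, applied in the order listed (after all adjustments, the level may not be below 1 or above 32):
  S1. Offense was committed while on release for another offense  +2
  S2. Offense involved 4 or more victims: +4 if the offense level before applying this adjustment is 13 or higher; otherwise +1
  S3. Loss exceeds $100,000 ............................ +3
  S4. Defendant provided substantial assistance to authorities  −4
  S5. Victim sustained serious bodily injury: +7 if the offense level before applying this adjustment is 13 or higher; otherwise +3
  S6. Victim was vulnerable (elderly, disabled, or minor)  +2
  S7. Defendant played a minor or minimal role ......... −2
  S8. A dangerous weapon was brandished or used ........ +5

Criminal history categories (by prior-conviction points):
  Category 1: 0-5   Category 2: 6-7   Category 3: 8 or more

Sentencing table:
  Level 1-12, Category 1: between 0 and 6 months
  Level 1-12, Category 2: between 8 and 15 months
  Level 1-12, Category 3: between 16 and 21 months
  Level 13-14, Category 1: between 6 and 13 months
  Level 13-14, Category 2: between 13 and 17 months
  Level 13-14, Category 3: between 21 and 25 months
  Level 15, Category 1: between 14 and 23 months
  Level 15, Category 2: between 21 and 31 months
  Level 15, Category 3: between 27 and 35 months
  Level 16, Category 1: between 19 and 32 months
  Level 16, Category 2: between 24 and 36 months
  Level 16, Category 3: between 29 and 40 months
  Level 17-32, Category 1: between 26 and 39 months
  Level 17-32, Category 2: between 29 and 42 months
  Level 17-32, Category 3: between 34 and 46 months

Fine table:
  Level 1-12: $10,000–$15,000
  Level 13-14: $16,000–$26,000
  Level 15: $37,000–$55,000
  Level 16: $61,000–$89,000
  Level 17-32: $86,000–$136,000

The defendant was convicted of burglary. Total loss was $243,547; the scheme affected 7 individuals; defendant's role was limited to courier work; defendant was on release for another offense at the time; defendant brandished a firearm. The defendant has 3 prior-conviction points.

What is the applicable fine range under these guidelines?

$86,000–$136,000

Base offense level for burglary: 14.
S1 applies: 14 + 2 = 16.
S2 applies (level before this adjustment is 16 ≥ 13, so +4): 16 + 4 = 20.
S3 applies: 20 + 3 = 23.
S5 does not apply.
S6 does not apply.
S7 applies: 23 − 2 = 21.
S8 applies: 21 + 5 = 26.
Final offense level: 26.
Level 26 falls in the 17-32 band.
Fine table: Level 17-32 → $86,000–$136,000.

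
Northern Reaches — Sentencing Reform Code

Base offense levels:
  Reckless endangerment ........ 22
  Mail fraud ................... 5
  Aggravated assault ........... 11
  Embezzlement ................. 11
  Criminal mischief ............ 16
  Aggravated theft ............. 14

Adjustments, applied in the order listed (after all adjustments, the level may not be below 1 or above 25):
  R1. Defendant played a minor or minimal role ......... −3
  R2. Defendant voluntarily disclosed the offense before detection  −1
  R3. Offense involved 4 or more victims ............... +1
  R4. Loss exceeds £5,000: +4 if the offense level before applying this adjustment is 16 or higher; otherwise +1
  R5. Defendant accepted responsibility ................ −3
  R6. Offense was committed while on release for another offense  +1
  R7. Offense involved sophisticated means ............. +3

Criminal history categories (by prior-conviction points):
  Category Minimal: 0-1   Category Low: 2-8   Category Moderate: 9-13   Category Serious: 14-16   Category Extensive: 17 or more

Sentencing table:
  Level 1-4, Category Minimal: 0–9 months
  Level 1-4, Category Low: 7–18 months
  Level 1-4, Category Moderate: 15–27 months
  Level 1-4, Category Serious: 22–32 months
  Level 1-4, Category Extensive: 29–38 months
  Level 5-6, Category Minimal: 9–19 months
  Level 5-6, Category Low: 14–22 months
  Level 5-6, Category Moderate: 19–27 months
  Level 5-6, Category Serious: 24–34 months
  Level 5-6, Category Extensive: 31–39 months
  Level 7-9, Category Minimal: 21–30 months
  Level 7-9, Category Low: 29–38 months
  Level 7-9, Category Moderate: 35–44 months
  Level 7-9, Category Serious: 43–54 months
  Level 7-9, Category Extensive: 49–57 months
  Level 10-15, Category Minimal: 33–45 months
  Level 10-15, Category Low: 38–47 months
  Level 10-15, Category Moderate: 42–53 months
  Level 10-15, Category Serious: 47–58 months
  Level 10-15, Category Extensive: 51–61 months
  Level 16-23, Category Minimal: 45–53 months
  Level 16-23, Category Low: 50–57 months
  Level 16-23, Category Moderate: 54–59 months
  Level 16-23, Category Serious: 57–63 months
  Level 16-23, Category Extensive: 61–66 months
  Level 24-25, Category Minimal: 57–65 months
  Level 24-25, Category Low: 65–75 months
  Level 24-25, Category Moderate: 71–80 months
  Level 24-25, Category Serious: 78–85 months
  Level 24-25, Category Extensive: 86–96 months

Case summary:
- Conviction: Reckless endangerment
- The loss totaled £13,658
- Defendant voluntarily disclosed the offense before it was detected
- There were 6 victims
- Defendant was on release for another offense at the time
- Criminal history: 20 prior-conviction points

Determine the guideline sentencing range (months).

Base offense level for reckless endangerment: 22.
R1 does not apply.
R2 applies: 22 − 1 = 21.
R3 applies: 21 + 1 = 22.
R4 applies (level before this adjustment is 22 ≥ 16, so +4): 22 + 4 = 26.
R6 applies: 26 + 1 = 27.
R7 does not apply.
Level 27 exceeds the maximum of 25; capped at 25.
Final offense level: 25.
Criminal history: 20 prior points → Category Extensive (17+).
Level 25 falls in the 24-25 band.
Grid: Level 24-25 × Category Extensive = 86-96 months.

86-96 months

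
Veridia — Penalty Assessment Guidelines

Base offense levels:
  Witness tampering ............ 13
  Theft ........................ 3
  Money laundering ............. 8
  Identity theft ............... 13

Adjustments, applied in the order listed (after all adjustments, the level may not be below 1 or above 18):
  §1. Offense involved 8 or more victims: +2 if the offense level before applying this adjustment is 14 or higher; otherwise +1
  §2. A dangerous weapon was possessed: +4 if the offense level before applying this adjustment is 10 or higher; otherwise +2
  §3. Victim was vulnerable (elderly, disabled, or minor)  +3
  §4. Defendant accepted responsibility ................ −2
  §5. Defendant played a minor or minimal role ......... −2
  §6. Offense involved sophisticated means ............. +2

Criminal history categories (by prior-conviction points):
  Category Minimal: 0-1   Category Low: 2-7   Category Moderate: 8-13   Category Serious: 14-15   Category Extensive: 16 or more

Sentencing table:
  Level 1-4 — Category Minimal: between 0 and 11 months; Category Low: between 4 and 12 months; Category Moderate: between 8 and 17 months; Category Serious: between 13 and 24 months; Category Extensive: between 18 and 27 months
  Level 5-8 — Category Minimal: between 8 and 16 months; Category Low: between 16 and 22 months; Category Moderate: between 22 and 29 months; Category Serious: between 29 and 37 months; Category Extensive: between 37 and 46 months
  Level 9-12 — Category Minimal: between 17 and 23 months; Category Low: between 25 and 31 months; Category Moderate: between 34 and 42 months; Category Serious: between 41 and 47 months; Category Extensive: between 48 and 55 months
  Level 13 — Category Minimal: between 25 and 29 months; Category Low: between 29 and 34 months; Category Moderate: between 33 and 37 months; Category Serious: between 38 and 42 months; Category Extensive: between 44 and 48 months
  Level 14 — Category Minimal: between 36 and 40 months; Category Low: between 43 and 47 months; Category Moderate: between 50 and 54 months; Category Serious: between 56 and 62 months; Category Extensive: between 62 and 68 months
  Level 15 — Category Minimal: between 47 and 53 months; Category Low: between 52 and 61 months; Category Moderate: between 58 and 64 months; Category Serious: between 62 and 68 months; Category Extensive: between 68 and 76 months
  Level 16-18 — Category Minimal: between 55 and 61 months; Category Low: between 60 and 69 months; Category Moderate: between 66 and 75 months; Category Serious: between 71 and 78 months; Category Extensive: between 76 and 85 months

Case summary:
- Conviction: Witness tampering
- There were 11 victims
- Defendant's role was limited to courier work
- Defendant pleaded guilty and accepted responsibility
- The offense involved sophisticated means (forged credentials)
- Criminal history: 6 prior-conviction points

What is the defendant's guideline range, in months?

25-31 months

Base offense level for witness tampering: 13.
§1 applies (level before this adjustment is 13 < 14, so +1): 13 + 1 = 14.
§3 does not apply.
§4 applies: 14 − 2 = 12.
§5 applies: 12 − 2 = 10.
§6 applies: 10 + 2 = 12.
Final offense level: 12.
Criminal history: 6 prior points → Category Low (2-7).
Level 12 falls in the 9-12 band.
Grid: Level 9-12 × Category Low = 25-31 months.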